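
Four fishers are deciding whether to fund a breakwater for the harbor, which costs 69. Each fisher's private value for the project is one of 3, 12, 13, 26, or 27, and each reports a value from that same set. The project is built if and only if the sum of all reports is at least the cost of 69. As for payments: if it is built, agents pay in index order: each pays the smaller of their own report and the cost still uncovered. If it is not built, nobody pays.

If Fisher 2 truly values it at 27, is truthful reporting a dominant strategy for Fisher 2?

Consider the case where Fisher 1 reports 3, Fisher 3 reports 13 and Fisher 4 reports 27.
Truthful report 27: project built, pays 27, utility 27 - 27 = 0.
Report 26 instead: project built, pays 26, utility 27 - 26 = 1.
Since 1 > 0, reporting 26 is strictly better here, so truthful reporting is not dominant.

No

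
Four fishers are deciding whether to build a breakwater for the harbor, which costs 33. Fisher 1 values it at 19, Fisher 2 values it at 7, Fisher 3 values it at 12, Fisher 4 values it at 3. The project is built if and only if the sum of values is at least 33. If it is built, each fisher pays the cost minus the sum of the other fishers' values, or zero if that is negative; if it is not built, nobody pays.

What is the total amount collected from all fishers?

15

Total value 41 ≥ cost 33, so it is built.
Fisher 1: others sum to 22; max(0, 33 - 22) = 11.
Fisher 2: others sum to 34; max(0, 33 - 34) = 0.
Fisher 3: others sum to 29; max(0, 33 - 29) = 4.
Fisher 4: others sum to 38; max(0, 33 - 38) = 0.
Total collected = 11 + 0 + 4 + 0 = 15.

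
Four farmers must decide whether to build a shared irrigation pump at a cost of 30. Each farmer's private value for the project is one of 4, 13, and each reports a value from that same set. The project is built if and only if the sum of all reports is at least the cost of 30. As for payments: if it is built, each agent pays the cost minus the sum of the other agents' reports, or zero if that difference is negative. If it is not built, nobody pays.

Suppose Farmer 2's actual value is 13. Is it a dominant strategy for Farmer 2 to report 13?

Check each profile of the others' reports and compare truth against every alternative report.
Others report (4, 4, 13): truth gives 4, best alternative gives 0.
Others report (4, 13, 4): truth gives 4, best alternative gives 0.
Others report (13, 4, 4): truth gives 4, best alternative gives 0.
Others report (4, 13, 13): truth gives 13, best alternative gives 13.
Others report (13, 4, 13): truth gives 13, best alternative gives 13.
Others report (13, 13, 4): truth gives 13, best alternative gives 13.
(Remaining 2 profiles checked similarly; truth is weakly best in each.)
In every case the truthful report is at least as good as any alternative, so it is a dominant strategy.

Yes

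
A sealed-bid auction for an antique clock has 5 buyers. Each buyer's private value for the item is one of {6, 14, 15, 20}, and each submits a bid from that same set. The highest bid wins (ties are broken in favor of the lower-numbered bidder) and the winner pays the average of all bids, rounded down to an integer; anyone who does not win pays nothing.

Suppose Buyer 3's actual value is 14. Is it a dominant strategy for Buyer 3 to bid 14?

Consider the case where Buyer 1 bids 6, Buyer 2 bids 6, Buyer 4 bids 6 and Buyer 5 bids 15.
Truthful bid 14: loses, pays 0, utility 0.
Bid 15 instead: wins, pays 9, utility 14 - 9 = 5.
Since 5 > 0, bidding 15 is strictly better here, so truthful bidding is not dominant.

No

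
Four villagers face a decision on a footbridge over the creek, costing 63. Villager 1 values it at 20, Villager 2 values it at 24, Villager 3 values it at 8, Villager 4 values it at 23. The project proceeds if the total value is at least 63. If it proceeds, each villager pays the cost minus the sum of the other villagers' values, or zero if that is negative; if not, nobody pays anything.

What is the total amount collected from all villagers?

Total value 75 ≥ cost 63, so it is built.
Villager 1: others sum to 55; max(0, 63 - 55) = 8.
Villager 2: others sum to 51; max(0, 63 - 51) = 12.
Villager 3: others sum to 67; max(0, 63 - 67) = 0.
Villager 4: others sum to 52; max(0, 63 - 52) = 11.
Total collected = 8 + 12 + 0 + 11 = 31.

31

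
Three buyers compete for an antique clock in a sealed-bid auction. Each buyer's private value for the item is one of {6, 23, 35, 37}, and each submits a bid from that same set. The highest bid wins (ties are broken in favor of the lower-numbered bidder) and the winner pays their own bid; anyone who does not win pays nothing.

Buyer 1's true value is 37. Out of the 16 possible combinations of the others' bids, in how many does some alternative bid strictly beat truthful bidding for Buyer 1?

Others bid (6, 6): truth gives 0; bid 6 gives 31 > 0. Violating.
Others bid (6, 23): truth gives 0; bid 23 gives 14 > 0. Violating.
Others bid (6, 35): truth gives 0; bid 35 gives 2 > 0. Violating.
Others bid (23, 6): truth gives 0; bid 23 gives 14 > 0. Violating.
Others bid (6, 37): truth gives 0; no alternative beats it.
Others bid (23, 37): truth gives 0; no alternative beats it.
(Checking all 16 profiles: 9 have a profitable deviation, 7 do not.)

9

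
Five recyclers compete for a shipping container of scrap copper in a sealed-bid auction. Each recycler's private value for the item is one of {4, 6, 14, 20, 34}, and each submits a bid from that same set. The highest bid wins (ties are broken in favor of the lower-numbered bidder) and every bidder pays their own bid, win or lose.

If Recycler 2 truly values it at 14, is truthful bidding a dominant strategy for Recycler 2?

No

Consider the case where Recycler 1 bids 4, Recycler 3 bids 4, Recycler 4 bids 4 and Recycler 5 bids 4.
Truthful bid 14: wins, pays 14, utility 14 - 14 = 0.
Bid 6 instead: wins, pays 6, utility 14 - 6 = 8.
Since 8 > 0, bidding 6 is strictly better here, so truthful bidding is not dominant.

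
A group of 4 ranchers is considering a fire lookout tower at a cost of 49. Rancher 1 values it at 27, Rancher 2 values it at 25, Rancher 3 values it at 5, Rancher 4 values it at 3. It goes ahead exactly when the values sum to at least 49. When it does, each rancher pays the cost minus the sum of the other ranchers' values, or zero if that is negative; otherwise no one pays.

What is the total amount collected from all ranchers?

Total value 60 ≥ cost 49, so it is built.
Rancher 1: others sum to 33; max(0, 49 - 33) = 16.
Rancher 2: others sum to 35; max(0, 49 - 35) = 14.
Rancher 3: others sum to 55; max(0, 49 - 55) = 0.
Rancher 4: others sum to 57; max(0, 49 - 57) = 0.
Total collected = 16 + 14 + 0 + 0 = 30.

30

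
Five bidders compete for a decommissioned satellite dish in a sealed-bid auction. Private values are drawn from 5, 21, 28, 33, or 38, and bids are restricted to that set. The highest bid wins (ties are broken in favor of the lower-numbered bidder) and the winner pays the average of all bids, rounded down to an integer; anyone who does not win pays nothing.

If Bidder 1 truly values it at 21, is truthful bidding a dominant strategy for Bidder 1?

No

Consider the case where Bidder 2 bids 5, Bidder 3 bids 5, Bidder 4 bids 5 and Bidder 5 bids 5.
Truthful bid 21: wins, pays 8, utility 21 - 8 = 13.
Bid 5 instead: wins, pays 5, utility 21 - 5 = 16.
Since 16 > 13, bidding 5 is strictly better here, so truthful bidding is not dominant.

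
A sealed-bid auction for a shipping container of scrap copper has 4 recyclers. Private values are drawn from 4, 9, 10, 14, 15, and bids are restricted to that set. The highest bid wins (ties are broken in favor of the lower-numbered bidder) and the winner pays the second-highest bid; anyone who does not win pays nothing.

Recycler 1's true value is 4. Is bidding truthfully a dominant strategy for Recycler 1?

Check each profile of the others' bids and compare truth against every alternative bid.
Others bid (4, 4, 9): truth gives 0, best alternative gives -5.
Others bid (4, 9, 4): truth gives 0, best alternative gives -5.
Others bid (4, 9, 9): truth gives 0, best alternative gives -5.
Others bid (9, 4, 4): truth gives 0, best alternative gives -5.
Others bid (9, 4, 9): truth gives 0, best alternative gives -5.
Others bid (9, 9, 4): truth gives 0, best alternative gives -5.
(Remaining 119 profiles checked similarly; truth is weakly best in each.)
In every case the truthful bid is at least as good as any alternative, so it is a dominant strategy.

Yes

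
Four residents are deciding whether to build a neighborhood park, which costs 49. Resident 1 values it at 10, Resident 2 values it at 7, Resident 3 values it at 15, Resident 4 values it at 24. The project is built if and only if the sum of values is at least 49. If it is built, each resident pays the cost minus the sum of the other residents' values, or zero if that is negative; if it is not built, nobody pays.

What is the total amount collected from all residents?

28

Total value 56 ≥ cost 49, so it is built.
Resident 1: others sum to 46; max(0, 49 - 46) = 3.
Resident 2: others sum to 49; max(0, 49 - 49) = 0.
Resident 3: others sum to 41; max(0, 49 - 41) = 8.
Resident 4: others sum to 32; max(0, 49 - 32) = 17.
Total collected = 3 + 0 + 8 + 17 = 28.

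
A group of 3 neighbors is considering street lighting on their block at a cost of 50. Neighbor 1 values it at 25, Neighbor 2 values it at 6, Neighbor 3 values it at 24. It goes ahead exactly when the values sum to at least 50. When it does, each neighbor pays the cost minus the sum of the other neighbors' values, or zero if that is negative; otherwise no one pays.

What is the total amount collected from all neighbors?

Total value 55 ≥ cost 50, so it is built.
Neighbor 1: others sum to 30; max(0, 50 - 30) = 20.
Neighbor 2: others sum to 49; max(0, 50 - 49) = 1.
Neighbor 3: others sum to 31; max(0, 50 - 31) = 19.
Total collected = 20 + 1 + 19 = 40.

40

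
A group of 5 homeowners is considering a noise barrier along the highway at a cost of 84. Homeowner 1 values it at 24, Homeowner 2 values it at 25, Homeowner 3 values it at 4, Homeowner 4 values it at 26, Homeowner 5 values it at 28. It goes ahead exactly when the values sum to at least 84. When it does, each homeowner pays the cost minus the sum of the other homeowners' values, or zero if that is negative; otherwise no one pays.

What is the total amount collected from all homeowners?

Total value 107 ≥ cost 84, so it is built.
Homeowner 1: others sum to 83; max(0, 84 - 83) = 1.
Homeowner 2: others sum to 82; max(0, 84 - 82) = 2.
Homeowner 3: others sum to 103; max(0, 84 - 103) = 0.
Homeowner 4: others sum to 81; max(0, 84 - 81) = 3.
Homeowner 5: others sum to 79; max(0, 84 - 79) = 5.
Total collected = 1 + 2 + 0 + 3 + 5 = 11.

11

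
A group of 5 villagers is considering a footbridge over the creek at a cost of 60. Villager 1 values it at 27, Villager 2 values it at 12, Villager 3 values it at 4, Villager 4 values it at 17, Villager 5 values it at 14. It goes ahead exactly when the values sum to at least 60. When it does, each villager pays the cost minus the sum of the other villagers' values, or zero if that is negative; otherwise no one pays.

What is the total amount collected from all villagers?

16

Total value 74 ≥ cost 60, so it is built.
Villager 1: others sum to 47; max(0, 60 - 47) = 13.
Villager 2: others sum to 62; max(0, 60 - 62) = 0.
Villager 3: others sum to 70; max(0, 60 - 70) = 0.
Villager 4: others sum to 57; max(0, 60 - 57) = 3.
Villager 5: others sum to 60; max(0, 60 - 60) = 0.
Total collected = 13 + 0 + 0 + 3 + 0 = 16.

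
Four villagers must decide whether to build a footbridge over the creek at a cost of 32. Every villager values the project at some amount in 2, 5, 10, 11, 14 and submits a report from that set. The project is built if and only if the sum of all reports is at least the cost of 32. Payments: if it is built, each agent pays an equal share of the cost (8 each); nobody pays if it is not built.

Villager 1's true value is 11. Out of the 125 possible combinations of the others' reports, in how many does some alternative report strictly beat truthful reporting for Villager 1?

Others report (2, 2, 14): truth gives 0; report 14 gives 3 > 0. Violating.
Others report (2, 5, 11): truth gives 0; report 14 gives 3 > 0. Violating.
Others report (2, 11, 5): truth gives 0; report 14 gives 3 > 0. Violating.
Others report (2, 14, 2): truth gives 0; report 14 gives 3 > 0. Violating.
Others report (2, 2, 2): truth gives 0; no alternative beats it.
Others report (2, 2, 5): truth gives 0; no alternative beats it.
(Checking all 125 profiles: 12 have a profitable deviation, 113 do not.)

12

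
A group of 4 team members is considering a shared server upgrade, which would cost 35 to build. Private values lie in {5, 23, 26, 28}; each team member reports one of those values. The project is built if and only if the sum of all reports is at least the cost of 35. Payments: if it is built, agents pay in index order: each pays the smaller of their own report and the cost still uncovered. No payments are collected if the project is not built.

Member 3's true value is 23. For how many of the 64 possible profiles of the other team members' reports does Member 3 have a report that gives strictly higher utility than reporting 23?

Others report (5, 5, 23): truth gives 0; report 5 gives 18 > 0. Violating.
Others report (5, 5, 26): truth gives 0; report 5 gives 18 > 0. Violating.
Others report (5, 5, 28): truth gives 0; report 5 gives 18 > 0. Violating.
Others report (5, 23, 5): truth gives 16; report 5 gives 18 > 16. Violating.
Others report (5, 5, 5): truth gives 0; no alternative beats it.
Others report (5, 26, 5): truth gives 19; no alternative beats it.
(Checking all 64 profiles: 11 have a profitable deviation, 53 do not.)

11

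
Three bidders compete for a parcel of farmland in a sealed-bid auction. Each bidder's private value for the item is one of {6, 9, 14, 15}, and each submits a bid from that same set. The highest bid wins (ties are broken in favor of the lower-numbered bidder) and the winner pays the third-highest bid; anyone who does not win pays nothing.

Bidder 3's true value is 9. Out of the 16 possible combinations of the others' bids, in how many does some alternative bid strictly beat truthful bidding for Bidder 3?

Others bid (6, 9): truth gives 0; bid 14 gives 3 > 0. Violating.
Others bid (6, 14): truth gives 0; bid 15 gives 3 > 0. Violating.
Others bid (9, 6): truth gives 0; bid 14 gives 3 > 0. Violating.
Others bid (14, 6): truth gives 0; bid 15 gives 3 > 0. Violating.
Others bid (6, 6): truth gives 3; no alternative beats it.
Others bid (6, 15): truth gives 0; no alternative beats it.
(Checking all 16 profiles: 4 have a profitable deviation, 12 do not.)

4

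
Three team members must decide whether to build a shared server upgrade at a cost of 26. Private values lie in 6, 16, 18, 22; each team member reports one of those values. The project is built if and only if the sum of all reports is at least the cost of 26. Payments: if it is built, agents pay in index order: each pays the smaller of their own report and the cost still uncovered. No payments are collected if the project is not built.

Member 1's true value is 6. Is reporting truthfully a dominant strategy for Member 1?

Yes

Check each profile of the others' reports and compare truth against every alternative report.
Others report (6, 6): truth gives 0, best alternative gives -10.
Others report (6, 16): truth gives 0, best alternative gives -10.
Others report (6, 18): truth gives 0, best alternative gives -10.
Others report (6, 22): truth gives 0, best alternative gives -10.
Others report (16, 6): truth gives 0, best alternative gives -10.
Others report (16, 16): truth gives 0, best alternative gives -10.
(Remaining 10 profiles checked similarly; truth is weakly best in each.)
In every case the truthful report is at least as good as any alternative, so it is a dominant strategy.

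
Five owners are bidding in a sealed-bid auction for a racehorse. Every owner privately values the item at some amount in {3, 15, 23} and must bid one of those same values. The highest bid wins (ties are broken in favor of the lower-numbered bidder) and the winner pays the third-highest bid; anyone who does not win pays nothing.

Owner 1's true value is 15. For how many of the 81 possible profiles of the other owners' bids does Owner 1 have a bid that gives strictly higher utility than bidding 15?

4

Others bid (3, 3, 3, 23): truth gives 0; bid 23 gives 12 > 0. Violating.
Others bid (3, 3, 23, 3): truth gives 0; bid 23 gives 12 > 0. Violating.
Others bid (3, 23, 3, 3): truth gives 0; bid 23 gives 12 > 0. Violating.
Others bid (23, 3, 3, 3): truth gives 0; bid 23 gives 12 > 0. Violating.
Others bid (3, 3, 3, 3): truth gives 12; no alternative beats it.
Others bid (3, 3, 3, 15): truth gives 12; no alternative beats it.
(Checking all 81 profiles: 4 have a profitable deviation, 77 do not.)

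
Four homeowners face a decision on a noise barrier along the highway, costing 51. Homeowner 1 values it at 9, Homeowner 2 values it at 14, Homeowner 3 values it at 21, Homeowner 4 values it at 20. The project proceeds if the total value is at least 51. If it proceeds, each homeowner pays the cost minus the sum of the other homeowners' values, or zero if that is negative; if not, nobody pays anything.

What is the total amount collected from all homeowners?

Total value 64 ≥ cost 51, so it is built.
Homeowner 1: others sum to 55; max(0, 51 - 55) = 0.
Homeowner 2: others sum to 50; max(0, 51 - 50) = 1.
Homeowner 3: others sum to 43; max(0, 51 - 43) = 8.
Homeowner 4: others sum to 44; max(0, 51 - 44) = 7.
Total collected = 0 + 1 + 8 + 7 = 16.

16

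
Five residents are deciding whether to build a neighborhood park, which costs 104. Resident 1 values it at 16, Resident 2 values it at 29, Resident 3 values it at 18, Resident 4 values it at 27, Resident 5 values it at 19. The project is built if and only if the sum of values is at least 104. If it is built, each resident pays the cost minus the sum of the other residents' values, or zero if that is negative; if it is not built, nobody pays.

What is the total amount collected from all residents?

Total value 109 ≥ cost 104, so it is built.
Resident 1: others sum to 93; max(0, 104 - 93) = 11.
Resident 2: others sum to 80; max(0, 104 - 80) = 24.
Resident 3: others sum to 91; max(0, 104 - 91) = 13.
Resident 4: others sum to 82; max(0, 104 - 82) = 22.
Resident 5: others sum to 90; max(0, 104 - 90) = 14.
Total collected = 11 + 24 + 13 + 22 + 14 = 84.

84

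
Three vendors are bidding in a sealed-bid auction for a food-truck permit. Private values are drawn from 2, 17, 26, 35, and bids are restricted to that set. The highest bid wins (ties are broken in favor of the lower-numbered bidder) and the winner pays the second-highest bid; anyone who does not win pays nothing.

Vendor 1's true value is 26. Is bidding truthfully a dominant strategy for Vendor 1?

Check each profile of the others' bids and compare truth against every alternative bid.
Others bid (2, 2): truth gives 24, best alternative gives 24.
Others bid (2, 17): truth gives 9, best alternative gives 9.
Others bid (17, 2): truth gives 9, best alternative gives 9.
Others bid (17, 17): truth gives 9, best alternative gives 9.
Others bid (2, 26): truth gives 0, best alternative gives 0.
Others bid (2, 35): truth gives 0, best alternative gives 0.
(Remaining 10 profiles checked similarly; truth is weakly best in each.)
In every case the truthful bid is at least as good as any alternative, so it is a dominant strategy.

Yes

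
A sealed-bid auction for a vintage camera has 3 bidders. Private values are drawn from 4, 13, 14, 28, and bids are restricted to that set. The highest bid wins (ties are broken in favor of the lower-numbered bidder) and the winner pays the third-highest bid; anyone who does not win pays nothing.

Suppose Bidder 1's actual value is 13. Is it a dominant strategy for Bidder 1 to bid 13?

Consider the case where Bidder 2 bids 4 and Bidder 3 bids 14.
Truthful bid 13: loses, pays 0, utility 0.
Bid 14 instead: wins, pays 4, utility 13 - 4 = 9.
Since 9 > 0, bidding 14 is strictly better here, so truthful bidding is not dominant.

No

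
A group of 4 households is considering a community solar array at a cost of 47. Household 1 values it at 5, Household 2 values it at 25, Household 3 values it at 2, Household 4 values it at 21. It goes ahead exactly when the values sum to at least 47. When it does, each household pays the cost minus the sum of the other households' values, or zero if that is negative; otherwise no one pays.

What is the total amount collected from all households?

Total value 53 ≥ cost 47, so it is built.
Household 1: others sum to 48; max(0, 47 - 48) = 0.
Household 2: others sum to 28; max(0, 47 - 28) = 19.
Household 3: others sum to 51; max(0, 47 - 51) = 0.
Household 4: others sum to 32; max(0, 47 - 32) = 15.
Total collected = 0 + 19 + 0 + 15 = 34.

34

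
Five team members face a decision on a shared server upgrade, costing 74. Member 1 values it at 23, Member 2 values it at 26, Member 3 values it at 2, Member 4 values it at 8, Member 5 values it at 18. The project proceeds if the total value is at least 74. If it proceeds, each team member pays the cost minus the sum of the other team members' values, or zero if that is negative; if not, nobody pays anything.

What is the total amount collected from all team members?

Total value 77 ≥ cost 74, so it is built.
Member 1: others sum to 54; max(0, 74 - 54) = 20.
Member 2: others sum to 51; max(0, 74 - 51) = 23.
Member 3: others sum to 75; max(0, 74 - 75) = 0.
Member 4: others sum to 69; max(0, 74 - 69) = 5.
Member 5: others sum to 59; max(0, 74 - 59) = 15.
Total collected = 20 + 23 + 0 + 5 + 15 = 63.

63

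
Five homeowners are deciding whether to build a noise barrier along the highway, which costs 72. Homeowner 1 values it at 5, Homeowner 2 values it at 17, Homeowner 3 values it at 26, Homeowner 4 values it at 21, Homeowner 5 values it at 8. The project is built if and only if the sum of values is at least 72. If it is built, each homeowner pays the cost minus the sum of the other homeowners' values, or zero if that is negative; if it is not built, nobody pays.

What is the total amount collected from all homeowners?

52

Total value 77 ≥ cost 72, so it is built.
Homeowner 1: others sum to 72; max(0, 72 - 72) = 0.
Homeowner 2: others sum to 60; max(0, 72 - 60) = 12.
Homeowner 3: others sum to 51; max(0, 72 - 51) = 21.
Homeowner 4: others sum to 56; max(0, 72 - 56) = 16.
Homeowner 5: others sum to 69; max(0, 72 - 69) = 3.
Total collected = 0 + 12 + 21 + 16 + 3 = 52.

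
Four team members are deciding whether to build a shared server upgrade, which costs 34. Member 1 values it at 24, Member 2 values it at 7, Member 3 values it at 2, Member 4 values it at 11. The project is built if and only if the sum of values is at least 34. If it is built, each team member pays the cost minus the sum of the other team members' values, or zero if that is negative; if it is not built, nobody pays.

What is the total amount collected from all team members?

15

Total value 44 ≥ cost 34, so it is built.
Member 1: others sum to 20; max(0, 34 - 20) = 14.
Member 2: others sum to 37; max(0, 34 - 37) = 0.
Member 3: others sum to 42; max(0, 34 - 42) = 0.
Member 4: others sum to 33; max(0, 34 - 33) = 1.
Total collected = 14 + 0 + 0 + 1 = 15.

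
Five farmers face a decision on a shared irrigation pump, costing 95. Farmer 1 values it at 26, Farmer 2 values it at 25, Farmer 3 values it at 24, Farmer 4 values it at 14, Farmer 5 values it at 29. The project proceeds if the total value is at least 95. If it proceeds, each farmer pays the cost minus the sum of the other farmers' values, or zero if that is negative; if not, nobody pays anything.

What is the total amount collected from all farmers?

12

Total value 118 ≥ cost 95, so it is built.
Farmer 1: others sum to 92; max(0, 95 - 92) = 3.
Farmer 2: others sum to 93; max(0, 95 - 93) = 2.
Farmer 3: others sum to 94; max(0, 95 - 94) = 1.
Farmer 4: others sum to 104; max(0, 95 - 104) = 0.
Farmer 5: others sum to 89; max(0, 95 - 89) = 6.
Total collected = 3 + 2 + 1 + 0 + 6 = 12.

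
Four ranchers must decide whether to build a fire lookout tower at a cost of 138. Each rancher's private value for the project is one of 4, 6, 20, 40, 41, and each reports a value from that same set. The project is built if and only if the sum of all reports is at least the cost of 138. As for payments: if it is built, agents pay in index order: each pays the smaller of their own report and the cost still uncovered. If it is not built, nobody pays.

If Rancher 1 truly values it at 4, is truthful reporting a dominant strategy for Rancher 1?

Yes

Check each profile of the others' reports and compare truth against every alternative report.
Others report (4, 4, 4): truth gives 0, best alternative gives 0.
Others report (4, 4, 6): truth gives 0, best alternative gives 0.
Others report (4, 4, 20): truth gives 0, best alternative gives 0.
Others report (4, 4, 40): truth gives 0, best alternative gives 0.
Others report (4, 4, 41): truth gives 0, best alternative gives 0.
Others report (4, 6, 4): truth gives 0, best alternative gives 0.
(Remaining 119 profiles checked similarly; truth is weakly best in each.)
In every case the truthful report is at least as good as any alternative, so it is a dominant strategy.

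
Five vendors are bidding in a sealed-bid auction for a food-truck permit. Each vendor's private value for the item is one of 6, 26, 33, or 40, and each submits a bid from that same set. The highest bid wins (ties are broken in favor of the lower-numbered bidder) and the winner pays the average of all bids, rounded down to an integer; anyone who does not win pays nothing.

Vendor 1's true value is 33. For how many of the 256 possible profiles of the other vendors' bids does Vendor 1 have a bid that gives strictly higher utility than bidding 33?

126

Others bid (6, 6, 6, 6): truth gives 22; bid 6 gives 27 > 22. Violating.
Others bid (6, 6, 6, 26): truth gives 18; bid 26 gives 19 > 18. Violating.
Others bid (6, 6, 6, 40): truth gives 0; bid 40 gives 14 > 0. Violating.
Others bid (6, 6, 26, 6): truth gives 18; bid 26 gives 19 > 18. Violating.
Others bid (6, 6, 6, 33): truth gives 17; no alternative beats it.
Others bid (6, 6, 26, 33): truth gives 13; no alternative beats it.
(Checking all 256 profiles: 126 have a profitable deviation, 130 do not.)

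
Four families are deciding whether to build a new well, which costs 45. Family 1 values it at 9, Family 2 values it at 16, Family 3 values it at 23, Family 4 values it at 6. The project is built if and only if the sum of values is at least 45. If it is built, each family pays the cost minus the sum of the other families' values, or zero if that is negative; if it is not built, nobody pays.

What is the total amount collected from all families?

21

Total value 54 ≥ cost 45, so it is built.
Family 1: others sum to 45; max(0, 45 - 45) = 0.
Family 2: others sum to 38; max(0, 45 - 38) = 7.
Family 3: others sum to 31; max(0, 45 - 31) = 14.
Family 4: others sum to 48; max(0, 45 - 48) = 0.
Total collected = 0 + 7 + 14 + 0 = 21.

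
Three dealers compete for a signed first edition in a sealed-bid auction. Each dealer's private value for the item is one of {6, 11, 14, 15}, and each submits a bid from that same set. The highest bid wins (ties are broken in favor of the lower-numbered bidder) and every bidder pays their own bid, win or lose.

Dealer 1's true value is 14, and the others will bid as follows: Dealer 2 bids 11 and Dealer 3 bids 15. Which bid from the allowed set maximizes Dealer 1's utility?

15

Bid 6: loses but pays 6, utility -6.
Bid 11: loses but pays 11, utility -11.
Bid 14: loses but pays 14, utility -14.
Bid 15: wins, pays 15, utility 14 - 15 = -1.
The best choice is 15 with utility -1.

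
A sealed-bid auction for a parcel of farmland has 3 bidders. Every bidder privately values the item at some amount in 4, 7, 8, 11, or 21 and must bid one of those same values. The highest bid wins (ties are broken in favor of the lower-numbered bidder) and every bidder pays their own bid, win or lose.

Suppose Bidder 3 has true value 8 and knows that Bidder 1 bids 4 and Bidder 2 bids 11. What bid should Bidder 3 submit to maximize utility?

Bid 4: loses but pays 4, utility -4.
Bid 7: loses but pays 7, utility -7.
Bid 8: loses but pays 8, utility -8.
Bid 11: loses but pays 11, utility -11.
Bid 21: wins, pays 21, utility 8 - 21 = -13.
The best choice is 4 with utility -4.

4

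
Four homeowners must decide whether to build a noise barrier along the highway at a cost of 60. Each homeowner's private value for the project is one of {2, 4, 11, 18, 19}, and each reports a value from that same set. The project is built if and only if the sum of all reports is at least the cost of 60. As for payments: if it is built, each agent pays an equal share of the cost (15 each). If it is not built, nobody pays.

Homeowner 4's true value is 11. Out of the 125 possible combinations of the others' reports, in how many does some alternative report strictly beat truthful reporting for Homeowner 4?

11

Others report (11, 19, 19): truth gives -4; report 2 gives 0 > -4. Violating.
Others report (18, 18, 18): truth gives -4; report 2 gives 0 > -4. Violating.
Others report (18, 18, 19): truth gives -4; report 2 gives 0 > -4. Violating.
Others report (18, 19, 18): truth gives -4; report 2 gives 0 > -4. Violating.
Others report (2, 2, 2): truth gives 0; no alternative beats it.
Others report (2, 2, 4): truth gives 0; no alternative beats it.
(Checking all 125 profiles: 11 have a profitable deviation, 114 do not.)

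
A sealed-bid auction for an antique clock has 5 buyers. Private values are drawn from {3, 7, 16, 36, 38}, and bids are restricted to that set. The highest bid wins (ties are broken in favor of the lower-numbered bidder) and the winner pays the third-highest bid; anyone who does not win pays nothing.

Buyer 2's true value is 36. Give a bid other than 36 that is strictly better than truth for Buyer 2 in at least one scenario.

38

Suppose Buyer 1 bids 3, Buyer 3 bids 3, Buyer 4 bids 3 and Buyer 5 bids 38.
Bid 36: loses, pays 0, utility 0.
Bid 38: wins, pays 3, utility 36 - 3 = 33.
So bidding 38 beats truth here (33 > 0).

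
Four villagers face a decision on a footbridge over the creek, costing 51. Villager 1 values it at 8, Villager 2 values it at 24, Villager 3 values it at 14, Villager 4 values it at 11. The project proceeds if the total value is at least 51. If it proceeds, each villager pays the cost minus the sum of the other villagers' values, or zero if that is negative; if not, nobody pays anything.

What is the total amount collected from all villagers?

33

Total value 57 ≥ cost 51, so it is built.
Villager 1: others sum to 49; max(0, 51 - 49) = 2.
Villager 2: others sum to 33; max(0, 51 - 33) = 18.
Villager 3: others sum to 43; max(0, 51 - 43) = 8.
Villager 4: others sum to 46; max(0, 51 - 46) = 5.
Total collected = 2 + 18 + 8 + 5 = 33.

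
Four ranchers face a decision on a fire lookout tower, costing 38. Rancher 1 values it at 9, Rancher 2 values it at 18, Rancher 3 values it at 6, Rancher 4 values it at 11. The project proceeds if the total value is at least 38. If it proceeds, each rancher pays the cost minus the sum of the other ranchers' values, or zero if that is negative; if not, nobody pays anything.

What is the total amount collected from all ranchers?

Total value 44 ≥ cost 38, so it is built.
Rancher 1: others sum to 35; max(0, 38 - 35) = 3.
Rancher 2: others sum to 26; max(0, 38 - 26) = 12.
Rancher 3: others sum to 38; max(0, 38 - 38) = 0.
Rancher 4: others sum to 33; max(0, 38 - 33) = 5.
Total collected = 3 + 12 + 0 + 5 = 20.

20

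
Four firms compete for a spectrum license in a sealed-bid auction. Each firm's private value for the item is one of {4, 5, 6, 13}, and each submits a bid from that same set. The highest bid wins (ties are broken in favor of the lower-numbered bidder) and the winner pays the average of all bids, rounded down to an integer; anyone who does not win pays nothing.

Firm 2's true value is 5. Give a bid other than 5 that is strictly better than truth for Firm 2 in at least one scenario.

6

Suppose Firm 1 bids 5, Firm 3 bids 4 and Firm 4 bids 4.
Bid 5: loses, pays 0, utility 0.
Bid 6: wins, pays 4, utility 5 - 4 = 1.
So bidding 6 beats truth here (1 > 0).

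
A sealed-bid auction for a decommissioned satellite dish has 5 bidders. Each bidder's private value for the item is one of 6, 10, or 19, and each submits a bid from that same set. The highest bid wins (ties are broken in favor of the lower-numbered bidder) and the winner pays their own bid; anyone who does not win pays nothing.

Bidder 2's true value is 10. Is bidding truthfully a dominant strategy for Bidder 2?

Check each profile of the others' bids and compare truth against every alternative bid.
Others bid (6, 6, 6, 6): truth gives 0, best alternative gives 0.
Others bid (6, 6, 6, 10): truth gives 0, best alternative gives 0.
Others bid (6, 6, 6, 19): truth gives 0, best alternative gives 0.
Others bid (6, 6, 10, 6): truth gives 0, best alternative gives 0.
Others bid (6, 6, 10, 10): truth gives 0, best alternative gives 0.
Others bid (6, 6, 10, 19): truth gives 0, best alternative gives 0.
(Remaining 75 profiles checked similarly; truth is weakly best in each.)
In every case the truthful bid is at least as good as any alternative, so it is a dominant strategy.

Yes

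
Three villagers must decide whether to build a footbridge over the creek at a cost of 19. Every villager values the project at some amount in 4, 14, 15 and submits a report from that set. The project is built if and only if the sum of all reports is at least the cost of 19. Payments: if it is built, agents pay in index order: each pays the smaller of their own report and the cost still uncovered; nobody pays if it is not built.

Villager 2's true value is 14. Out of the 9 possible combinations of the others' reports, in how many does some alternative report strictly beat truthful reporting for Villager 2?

5

Others report (4, 14): truth gives 0; report 4 gives 10 > 0. Violating.
Others report (4, 15): truth gives 0; report 4 gives 10 > 0. Violating.
Others report (14, 4): truth gives 9; report 4 gives 10 > 9. Violating.
Others report (14, 14): truth gives 9; report 4 gives 10 > 9. Violating.
Others report (4, 4): truth gives 0; no alternative beats it.
Others report (15, 4): truth gives 10; no alternative beats it.
(Checking all 9 profiles: 5 have a profitable deviation, 4 do not.)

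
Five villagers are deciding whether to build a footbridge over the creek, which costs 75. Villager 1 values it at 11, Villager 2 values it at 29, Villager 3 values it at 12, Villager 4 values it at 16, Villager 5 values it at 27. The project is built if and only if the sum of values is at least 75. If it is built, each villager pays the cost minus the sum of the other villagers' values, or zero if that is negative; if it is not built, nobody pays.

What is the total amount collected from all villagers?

16

Total value 95 ≥ cost 75, so it is built.
Villager 1: others sum to 84; max(0, 75 - 84) = 0.
Villager 2: others sum to 66; max(0, 75 - 66) = 9.
Villager 3: others sum to 83; max(0, 75 - 83) = 0.
Villager 4: others sum to 79; max(0, 75 - 79) = 0.
Villager 5: others sum to 68; max(0, 75 - 68) = 7.
Total collected = 0 + 9 + 0 + 0 + 7 = 16.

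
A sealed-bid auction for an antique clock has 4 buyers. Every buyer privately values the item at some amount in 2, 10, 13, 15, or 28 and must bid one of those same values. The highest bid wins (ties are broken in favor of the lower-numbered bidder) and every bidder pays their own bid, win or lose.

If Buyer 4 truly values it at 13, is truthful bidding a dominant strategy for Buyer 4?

Consider the case where Buyer 1 bids 2, Buyer 2 bids 2 and Buyer 3 bids 2.
Truthful bid 13: wins, pays 13, utility 13 - 13 = 0.
Bid 10 instead: wins, pays 10, utility 13 - 10 = 3.
Since 3 > 0, bidding 10 is strictly better here, so truthful bidding is not dominant.

No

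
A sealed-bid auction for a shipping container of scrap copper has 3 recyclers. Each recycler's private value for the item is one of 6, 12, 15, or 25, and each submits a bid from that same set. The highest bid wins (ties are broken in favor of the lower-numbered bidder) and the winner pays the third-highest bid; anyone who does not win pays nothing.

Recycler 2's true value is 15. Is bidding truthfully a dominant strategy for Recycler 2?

No

Consider the case where Recycler 1 bids 6 and Recycler 3 bids 25.
Truthful bid 15: loses, pays 0, utility 0.
Bid 25 instead: wins, pays 6, utility 15 - 6 = 9.
Since 9 > 0, bidding 25 is strictly better here, so truthful bidding is not dominant.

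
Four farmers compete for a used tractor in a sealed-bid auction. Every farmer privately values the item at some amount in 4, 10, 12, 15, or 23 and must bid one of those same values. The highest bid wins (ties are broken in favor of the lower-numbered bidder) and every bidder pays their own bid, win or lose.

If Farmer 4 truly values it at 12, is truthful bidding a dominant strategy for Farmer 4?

No

Consider the case where Farmer 1 bids 4, Farmer 2 bids 4 and Farmer 3 bids 4.
Truthful bid 12: wins, pays 12, utility 12 - 12 = 0.
Bid 10 instead: wins, pays 10, utility 12 - 10 = 2.
Since 2 > 0, bidding 10 is strictly better here, so truthful bidding is not dominant.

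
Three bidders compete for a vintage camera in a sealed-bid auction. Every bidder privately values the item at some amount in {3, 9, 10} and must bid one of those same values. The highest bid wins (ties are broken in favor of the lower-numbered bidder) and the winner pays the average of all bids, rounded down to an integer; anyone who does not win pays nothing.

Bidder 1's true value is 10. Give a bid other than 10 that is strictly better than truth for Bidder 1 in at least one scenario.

Suppose Bidder 2 bids 3 and Bidder 3 bids 3.
Bid 10: wins, pays 5, utility 10 - 5 = 5.
Bid 3: wins, pays 3, utility 10 - 3 = 7.
So bidding 3 beats truth here (7 > 5).

3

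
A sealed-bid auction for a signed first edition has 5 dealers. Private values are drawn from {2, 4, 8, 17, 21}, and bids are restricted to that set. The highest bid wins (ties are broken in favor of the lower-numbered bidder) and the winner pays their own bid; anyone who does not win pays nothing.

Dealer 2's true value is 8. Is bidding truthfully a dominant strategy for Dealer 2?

No

Consider the case where Dealer 1 bids 2, Dealer 3 bids 2, Dealer 4 bids 2 and Dealer 5 bids 2.
Truthful bid 8: wins, pays 8, utility 8 - 8 = 0.
Bid 4 instead: wins, pays 4, utility 8 - 4 = 4.
Since 4 > 0, bidding 4 is strictly better here, so truthful bidding is not dominant.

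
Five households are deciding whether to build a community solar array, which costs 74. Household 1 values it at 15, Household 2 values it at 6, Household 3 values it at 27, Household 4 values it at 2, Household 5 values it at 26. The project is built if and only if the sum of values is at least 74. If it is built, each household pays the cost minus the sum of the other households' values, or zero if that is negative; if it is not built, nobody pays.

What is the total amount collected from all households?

66

Total value 76 ≥ cost 74, so it is built.
Household 1: others sum to 61; max(0, 74 - 61) = 13.
Household 2: others sum to 70; max(0, 74 - 70) = 4.
Household 3: others sum to 49; max(0, 74 - 49) = 25.
Household 4: others sum to 74; max(0, 74 - 74) = 0.
Household 5: others sum to 50; max(0, 74 - 50) = 24.
Total collected = 13 + 4 + 25 + 0 + 24 = 66.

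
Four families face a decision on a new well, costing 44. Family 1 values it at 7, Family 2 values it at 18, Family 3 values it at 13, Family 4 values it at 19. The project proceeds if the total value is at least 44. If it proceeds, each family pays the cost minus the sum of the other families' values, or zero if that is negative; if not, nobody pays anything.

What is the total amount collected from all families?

11

Total value 57 ≥ cost 44, so it is built.
Family 1: others sum to 50; max(0, 44 - 50) = 0.
Family 2: others sum to 39; max(0, 44 - 39) = 5.
Family 3: others sum to 44; max(0, 44 - 44) = 0.
Family 4: others sum to 38; max(0, 44 - 38) = 6.
Total collected = 0 + 5 + 0 + 6 = 11.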